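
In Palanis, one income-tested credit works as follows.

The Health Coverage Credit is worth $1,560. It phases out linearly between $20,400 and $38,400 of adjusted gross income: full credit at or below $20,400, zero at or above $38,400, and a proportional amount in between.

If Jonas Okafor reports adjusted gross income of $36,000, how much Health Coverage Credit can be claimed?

Health Coverage Credit: $36,000 is $15,600 into a $18,000 phase-out range, leaving 2,400/18,000 of the credit: $1,560 × 2,400/18,000 = $208.

$208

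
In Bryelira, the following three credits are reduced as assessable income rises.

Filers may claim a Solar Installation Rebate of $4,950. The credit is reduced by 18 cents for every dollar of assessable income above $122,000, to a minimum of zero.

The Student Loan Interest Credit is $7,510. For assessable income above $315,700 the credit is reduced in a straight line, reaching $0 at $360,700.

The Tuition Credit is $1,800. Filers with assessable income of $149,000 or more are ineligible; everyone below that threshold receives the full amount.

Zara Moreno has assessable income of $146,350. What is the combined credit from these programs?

$9,877

Solar Installation Rebate: 18% of the $24,350 excess over $122,000 is $4,383; credit = $4,950 − $4,383 = $567.
Student Loan Interest Credit: $146,350 is at or below the $315,700 threshold, so the full $7,510 applies.
Tuition Credit: $146,350 is below the $149,000 cutoff, so the full $1,800 applies.
Total: $567 + $7,510 + $1,800 = $9,877.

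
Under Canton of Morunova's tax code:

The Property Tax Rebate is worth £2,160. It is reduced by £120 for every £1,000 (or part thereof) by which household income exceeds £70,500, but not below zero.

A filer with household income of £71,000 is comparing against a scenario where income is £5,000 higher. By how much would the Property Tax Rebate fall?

At £71,000 — income exceeds £70,500 by £500, which is 1 full-or-partial £1,000 increment; reduction = 1 × £120 = £120, leaving £2,040.
At £76,000 — income exceeds £70,500 by £5,500, which is 6 full-or-partial £1,000 increments; reduction = 6 × £120 = £720, leaving £1,440.
Lost: £2,040 − £1,440 = £600.

£600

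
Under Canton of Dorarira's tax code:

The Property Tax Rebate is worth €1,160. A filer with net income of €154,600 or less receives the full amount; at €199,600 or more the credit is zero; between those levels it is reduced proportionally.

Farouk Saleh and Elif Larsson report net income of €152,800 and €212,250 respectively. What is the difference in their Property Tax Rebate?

Farouk (€152,800): Property Tax Rebate: €152,800 is at or below the €154,600 threshold, so the full €1,160 applies.
Elif (€212,250): Property Tax Rebate: €212,250 is at or above €199,600, so the credit is €0.
Difference: |€1,160 − €0| = €1,160.

€1,160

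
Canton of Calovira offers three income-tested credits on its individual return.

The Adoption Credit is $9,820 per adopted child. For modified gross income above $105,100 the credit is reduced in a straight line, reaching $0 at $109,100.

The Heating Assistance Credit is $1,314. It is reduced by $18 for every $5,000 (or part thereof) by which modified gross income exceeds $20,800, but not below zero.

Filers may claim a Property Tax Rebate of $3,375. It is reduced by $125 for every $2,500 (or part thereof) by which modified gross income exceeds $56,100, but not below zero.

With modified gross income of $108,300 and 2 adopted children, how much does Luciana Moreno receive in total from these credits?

Adoption Credit: base = 2 × $9,820 = $19,640. $108,300 is $3,200 into a $4,000 phase-out range, leaving 800/4,000 of the credit: $19,640 × 800/4,000 = $3,928.
Heating Assistance Credit: income exceeds $20,800 by $87,500, which is 18 full-or-partial $5,000 increments; reduction = 18 × $18 = $324, leaving $990.
Property Tax Rebate: income exceeds $56,100 by $52,200, which is 21 full-or-partial $2,500 increments; reduction = 21 × $125 = $2,625, leaving $750.
Total: $3,928 + $990 + $750 = $5,668.

$5,668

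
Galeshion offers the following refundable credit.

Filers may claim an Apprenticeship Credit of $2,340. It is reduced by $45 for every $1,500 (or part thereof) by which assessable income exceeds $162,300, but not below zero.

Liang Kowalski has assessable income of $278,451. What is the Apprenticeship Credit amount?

Apprenticeship Credit: income exceeds $162,300 by $116,151 → 78 increments × $45 = $3,510 ≥ base, so the credit is $0.

$0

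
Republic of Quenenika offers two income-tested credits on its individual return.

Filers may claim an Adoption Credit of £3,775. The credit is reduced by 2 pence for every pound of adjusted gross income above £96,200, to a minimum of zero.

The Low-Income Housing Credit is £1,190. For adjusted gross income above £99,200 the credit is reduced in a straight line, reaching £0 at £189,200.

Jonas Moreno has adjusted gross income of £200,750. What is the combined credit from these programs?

£1,684

Adoption Credit: 2% of the £104,550 excess over £96,200 is £2,091; credit = £3,775 − £2,091 = £1,684.
Low-Income Housing Credit: £200,750 is at or above £189,200, so the credit is £0.
Total: £1,684 + £0 = £1,684.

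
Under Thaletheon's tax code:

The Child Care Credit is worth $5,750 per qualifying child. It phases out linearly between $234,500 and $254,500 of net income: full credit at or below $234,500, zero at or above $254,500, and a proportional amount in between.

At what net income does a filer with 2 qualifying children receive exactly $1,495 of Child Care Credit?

$251,900

Full credit = 2 × $5,750 = $11,500.
$1,495 is 1,495/11,500 of the full $11,500, so 10,005/11,500 of the $20,000 range has been used: income = $234,500 + $20,000 × 10,005/11,500 = $251,900.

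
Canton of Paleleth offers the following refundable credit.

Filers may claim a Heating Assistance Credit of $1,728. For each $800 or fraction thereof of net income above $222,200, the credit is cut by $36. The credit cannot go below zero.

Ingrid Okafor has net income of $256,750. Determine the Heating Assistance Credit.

Heating Assistance Credit: income exceeds $222,200 by $34,550, which is 44 full-or-partial $800 increments; reduction = 44 × $36 = $1,584, leaving $144.

$144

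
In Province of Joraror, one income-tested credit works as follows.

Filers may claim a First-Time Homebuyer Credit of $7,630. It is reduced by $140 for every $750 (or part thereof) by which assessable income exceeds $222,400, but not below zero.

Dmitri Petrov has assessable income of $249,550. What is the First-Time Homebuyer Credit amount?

$2,450

First-Time Homebuyer Credit: income exceeds $222,400 by $27,150, which is 37 full-or-partial $750 increments; reduction = 37 × $140 = $5,180, leaving $2,450.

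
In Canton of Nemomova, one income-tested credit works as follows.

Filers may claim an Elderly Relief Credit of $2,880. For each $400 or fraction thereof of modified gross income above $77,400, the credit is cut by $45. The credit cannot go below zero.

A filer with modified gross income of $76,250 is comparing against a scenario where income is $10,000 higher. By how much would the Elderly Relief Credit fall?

$1,035

At $76,250 — $76,250 is at or below the $77,400 threshold, so the full $2,880 applies.
At $86,250 — income exceeds $77,400 by $8,850, which is 23 full-or-partial $400 increments; reduction = 23 × $45 = $1,035, leaving $1,845.
Lost: $2,880 − $1,845 = $1,035.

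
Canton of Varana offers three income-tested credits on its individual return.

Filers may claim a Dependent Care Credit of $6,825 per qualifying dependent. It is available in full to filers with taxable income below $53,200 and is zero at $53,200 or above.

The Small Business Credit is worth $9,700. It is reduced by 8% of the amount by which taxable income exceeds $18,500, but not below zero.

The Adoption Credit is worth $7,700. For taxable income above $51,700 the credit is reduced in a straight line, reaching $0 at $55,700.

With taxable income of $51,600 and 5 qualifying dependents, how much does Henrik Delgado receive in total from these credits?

$48,877

Dependent Care Credit: base = 5 × $6,825 = $34,125. $51,600 is below the $53,200 cutoff, so the full $34,125 applies.
Small Business Credit: 8% of the $33,100 excess over $18,500 is $2,648; credit = $9,700 − $2,648 = $7,052.
Adoption Credit: $51,600 is at or below the $51,700 threshold, so the full $7,700 applies.
Total: $34,125 + $7,052 + $7,700 = $48,877.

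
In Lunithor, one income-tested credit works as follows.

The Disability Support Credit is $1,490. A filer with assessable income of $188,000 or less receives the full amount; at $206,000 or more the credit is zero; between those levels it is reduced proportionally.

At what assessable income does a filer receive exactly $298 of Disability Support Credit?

$202,400

$298 is 298/1,490 of the full $1,490, so 1,192/1,490 of the $18,000 range has been used: income = $188,000 + $18,000 × 1,192/1,490 = $202,400.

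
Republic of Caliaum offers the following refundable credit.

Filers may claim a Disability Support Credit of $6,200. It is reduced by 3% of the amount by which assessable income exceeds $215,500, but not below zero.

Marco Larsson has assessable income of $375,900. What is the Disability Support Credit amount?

Disability Support Credit: 3% of the $160,400 excess over $215,500 is $4,812; credit = $6,200 − $4,812 = $1,388.

$1,388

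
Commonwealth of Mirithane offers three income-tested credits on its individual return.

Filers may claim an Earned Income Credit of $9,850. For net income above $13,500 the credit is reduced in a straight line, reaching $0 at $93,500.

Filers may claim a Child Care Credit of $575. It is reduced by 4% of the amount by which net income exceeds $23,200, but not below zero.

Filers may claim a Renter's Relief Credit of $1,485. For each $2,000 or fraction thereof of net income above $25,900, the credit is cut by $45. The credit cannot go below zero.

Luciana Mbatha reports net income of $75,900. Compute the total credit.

$2,527

Earned Income Credit: $75,900 is $62,400 into a $80,000 phase-out range, leaving 17,600/80,000 of the credit: $9,850 × 17,600/80,000 = $2,167.
Child Care Credit: 4% of the $52,700 excess over $23,200 is $2,108 ≥ base, so the credit is $0.
Renter's Relief Credit: income exceeds $25,900 by $50,000, which is 25 full-or-partial $2,000 increments; reduction = 25 × $45 = $1,125, leaving $360.
Total: $2,167 + $0 + $360 = $2,527.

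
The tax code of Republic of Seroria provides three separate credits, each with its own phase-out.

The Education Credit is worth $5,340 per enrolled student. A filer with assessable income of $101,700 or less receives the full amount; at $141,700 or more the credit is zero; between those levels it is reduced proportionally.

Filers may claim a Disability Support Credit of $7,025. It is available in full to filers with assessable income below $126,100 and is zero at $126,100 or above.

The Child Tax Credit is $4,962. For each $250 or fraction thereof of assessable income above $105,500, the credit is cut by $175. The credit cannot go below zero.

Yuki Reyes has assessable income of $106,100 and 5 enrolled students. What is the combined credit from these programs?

Education Credit: base = 5 × $5,340 = $26,700. $106,100 is $4,400 into a $40,000 phase-out range, leaving 35,600/40,000 of the credit: $26,700 × 35,600/40,000 = $23,763.
Disability Support Credit: $106,100 is below the $126,100 cutoff, so the full $7,025 applies.
Child Tax Credit: income exceeds $105,500 by $600, which is 3 full-or-partial $250 increments; reduction = 3 × $175 = $525, leaving $4,437.
Total: $23,763 + $7,025 + $4,437 = $35,225.

$35,225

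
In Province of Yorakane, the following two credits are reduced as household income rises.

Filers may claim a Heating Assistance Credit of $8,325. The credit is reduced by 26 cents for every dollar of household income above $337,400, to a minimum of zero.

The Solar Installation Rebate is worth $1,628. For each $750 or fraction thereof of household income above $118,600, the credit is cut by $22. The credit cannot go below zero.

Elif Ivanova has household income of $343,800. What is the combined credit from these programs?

$6,661

Heating Assistance Credit: 26% of the $6,400 excess over $337,400 is $1,664; credit = $8,325 − $1,664 = $6,661.
Solar Installation Rebate: income exceeds $118,600 by $225,200 → 301 increments × $22 = $6,622 ≥ base, so the credit is $0.
Total: $6,661 + $0 = $6,661.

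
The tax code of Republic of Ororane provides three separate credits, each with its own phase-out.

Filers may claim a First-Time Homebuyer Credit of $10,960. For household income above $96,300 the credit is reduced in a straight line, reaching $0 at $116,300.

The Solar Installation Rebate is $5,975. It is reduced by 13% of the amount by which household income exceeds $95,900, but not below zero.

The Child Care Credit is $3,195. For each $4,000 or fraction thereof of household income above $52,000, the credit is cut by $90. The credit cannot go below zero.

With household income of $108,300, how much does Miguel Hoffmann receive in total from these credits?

$10,592

First-Time Homebuyer Credit: $108,300 is $12,000 into a $20,000 phase-out range, leaving 8,000/20,000 of the credit: $10,960 × 8,000/20,000 = $4,384.
Solar Installation Rebate: 13% of the $12,400 excess over $95,900 is $1,612; credit = $5,975 − $1,612 = $4,363.
Child Care Credit: income exceeds $52,000 by $56,300, which is 15 full-or-partial $4,000 increments; reduction = 15 × $90 = $1,350, leaving $1,845.
Total: $4,384 + $4,363 + $1,845 = $10,592.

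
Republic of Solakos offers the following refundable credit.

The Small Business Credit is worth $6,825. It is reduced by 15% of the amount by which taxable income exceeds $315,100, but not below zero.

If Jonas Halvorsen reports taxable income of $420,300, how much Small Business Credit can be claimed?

Small Business Credit: 15% of the $105,200 excess over $315,100 is $15,780 ≥ base, so the credit is $0.

$0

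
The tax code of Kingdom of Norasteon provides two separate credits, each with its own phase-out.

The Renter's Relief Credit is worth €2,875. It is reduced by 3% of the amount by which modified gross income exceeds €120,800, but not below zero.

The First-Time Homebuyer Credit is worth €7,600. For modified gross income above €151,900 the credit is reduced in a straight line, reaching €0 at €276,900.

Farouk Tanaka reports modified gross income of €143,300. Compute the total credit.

Renter's Relief Credit: 3% of the €22,500 excess over €120,800 is €675; credit = €2,875 − €675 = €2,200.
First-Time Homebuyer Credit: €143,300 is at or below the €151,900 threshold, so the full €7,600 applies.
Total: €2,200 + €7,600 = €9,800.

€9,800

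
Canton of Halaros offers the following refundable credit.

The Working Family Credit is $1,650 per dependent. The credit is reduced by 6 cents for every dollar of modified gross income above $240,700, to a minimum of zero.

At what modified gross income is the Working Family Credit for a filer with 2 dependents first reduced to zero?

Full credit = 2 × $1,650 = $3,300.
The credit falls by 6% of each dollar above $240,700, so it reaches zero when the excess is $3,300 / 6% = $55,000: income = $240,700 + $55,000 = $295,700.

$295,700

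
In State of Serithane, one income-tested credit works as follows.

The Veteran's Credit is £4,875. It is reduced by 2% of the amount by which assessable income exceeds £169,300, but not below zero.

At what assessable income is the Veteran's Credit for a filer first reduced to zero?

The credit falls by 2% of each pound above £169,300, so it reaches zero when the excess is £4,875 / 2% = £243,750: income = £169,300 + £243,750 = £413,050.

£413,050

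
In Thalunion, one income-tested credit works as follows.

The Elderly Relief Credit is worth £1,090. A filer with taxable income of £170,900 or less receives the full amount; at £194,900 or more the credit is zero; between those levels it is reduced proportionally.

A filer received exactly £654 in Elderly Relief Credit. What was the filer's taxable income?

£654 is 654/1,090 of the full £1,090, so 436/1,090 of the £24,000 range has been used: income = £170,900 + £24,000 × 436/1,090 = £180,500.

£180,500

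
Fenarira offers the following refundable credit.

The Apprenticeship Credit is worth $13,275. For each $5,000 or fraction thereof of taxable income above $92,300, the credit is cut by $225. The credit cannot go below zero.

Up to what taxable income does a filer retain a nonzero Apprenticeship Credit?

After 58 increments the reduction is 58 × $225 = $13,050, leaving $225; one more increment wipes it out. Increment 58 ends at excess 58 × $5,000 = $290,000, so the highest qualifying income is $92,300 + $290,000 = $382,300.

$382,300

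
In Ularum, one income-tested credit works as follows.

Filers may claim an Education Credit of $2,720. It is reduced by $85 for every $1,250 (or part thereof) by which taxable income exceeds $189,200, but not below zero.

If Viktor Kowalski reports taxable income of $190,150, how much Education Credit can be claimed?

Education Credit: income exceeds $189,200 by $950, which is 1 full-or-partial $1,250 increment; reduction = 1 × $85 = $85, leaving $2,635.

$2,635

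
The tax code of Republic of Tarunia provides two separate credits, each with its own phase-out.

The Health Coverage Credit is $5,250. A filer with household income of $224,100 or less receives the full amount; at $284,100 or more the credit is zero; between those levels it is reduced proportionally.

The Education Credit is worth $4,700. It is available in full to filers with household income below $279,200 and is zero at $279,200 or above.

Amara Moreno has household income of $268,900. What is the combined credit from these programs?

Health Coverage Credit: $268,900 is $44,800 into a $60,000 phase-out range, leaving 15,200/60,000 of the credit: $5,250 × 15,200/60,000 = $1,330.
Education Credit: $268,900 is below the $279,200 cutoff, so the full $4,700 applies.
Total: $1,330 + $4,700 = $6,030.

$6,030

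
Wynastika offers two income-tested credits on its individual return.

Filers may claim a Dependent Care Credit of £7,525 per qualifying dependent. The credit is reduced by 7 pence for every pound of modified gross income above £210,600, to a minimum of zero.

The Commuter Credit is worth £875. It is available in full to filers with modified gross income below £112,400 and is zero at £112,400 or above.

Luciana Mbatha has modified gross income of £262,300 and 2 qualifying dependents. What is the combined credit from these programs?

Dependent Care Credit: base = 2 × £7,525 = £15,050. 7% of the £51,700 excess over £210,600 is £3,619; credit = £15,050 − £3,619 = £11,431.
Commuter Credit: £262,300 meets or exceeds the £112,400 cutoff, so the credit is £0.
Total: £11,431 + £0 = £11,431.

£11,431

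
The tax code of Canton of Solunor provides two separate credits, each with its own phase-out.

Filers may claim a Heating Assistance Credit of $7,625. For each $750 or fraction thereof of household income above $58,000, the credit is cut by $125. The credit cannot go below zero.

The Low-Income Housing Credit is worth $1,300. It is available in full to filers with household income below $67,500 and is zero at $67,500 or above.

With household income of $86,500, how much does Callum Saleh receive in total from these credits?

$2,875

Heating Assistance Credit: income exceeds $58,000 by $28,500, which is 38 full-or-partial $750 increments; reduction = 38 × $125 = $4,750, leaving $2,875.
Low-Income Housing Credit: $86,500 meets or exceeds the $67,500 cutoff, so the credit is $0.
Total: $2,875 + $0 = $2,875.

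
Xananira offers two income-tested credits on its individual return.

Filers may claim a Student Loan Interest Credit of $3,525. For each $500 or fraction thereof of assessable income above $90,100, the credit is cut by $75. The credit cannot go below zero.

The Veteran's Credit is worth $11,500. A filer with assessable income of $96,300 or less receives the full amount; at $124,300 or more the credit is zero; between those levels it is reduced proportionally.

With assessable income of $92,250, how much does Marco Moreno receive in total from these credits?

Student Loan Interest Credit: income exceeds $90,100 by $2,150, which is 5 full-or-partial $500 increments; reduction = 5 × $75 = $375, leaving $3,150.
Veteran's Credit: $92,250 is at or below the $96,300 threshold, so the full $11,500 applies.
Total: $3,150 + $11,500 = $14,650.

$14,650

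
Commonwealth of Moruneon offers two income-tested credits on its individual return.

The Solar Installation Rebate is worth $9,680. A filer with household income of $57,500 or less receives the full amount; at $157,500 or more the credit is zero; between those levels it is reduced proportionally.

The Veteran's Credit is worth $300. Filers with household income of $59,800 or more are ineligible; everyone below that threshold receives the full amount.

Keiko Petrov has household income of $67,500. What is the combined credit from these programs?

Solar Installation Rebate: $67,500 is $10,000 into a $100,000 phase-out range, leaving 90,000/100,000 of the credit: $9,680 × 90,000/100,000 = $8,712.
Veteran's Credit: $67,500 meets or exceeds the $59,800 cutoff, so the credit is $0.
Total: $8,712 + $0 = $8,712.

$8,712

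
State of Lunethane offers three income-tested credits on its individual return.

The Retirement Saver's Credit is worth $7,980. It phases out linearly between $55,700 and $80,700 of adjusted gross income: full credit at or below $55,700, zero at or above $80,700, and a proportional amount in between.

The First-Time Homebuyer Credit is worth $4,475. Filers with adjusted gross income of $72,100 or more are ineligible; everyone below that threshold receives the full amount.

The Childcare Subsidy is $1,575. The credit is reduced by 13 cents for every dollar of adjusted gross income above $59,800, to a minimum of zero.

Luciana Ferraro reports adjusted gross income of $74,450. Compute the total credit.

Retirement Saver's Credit: $74,450 is $18,750 into a $25,000 phase-out range, leaving 6,250/25,000 of the credit: $7,980 × 6,250/25,000 = $1,995.
First-Time Homebuyer Credit: $74,450 meets or exceeds the $72,100 cutoff, so the credit is $0.
Childcare Subsidy: 13% of the $14,650 excess over $59,800 is $1,904.50 ≥ base, so the credit is $0.
Total: $1,995 + $0 + $0 = $1,995.

$1,995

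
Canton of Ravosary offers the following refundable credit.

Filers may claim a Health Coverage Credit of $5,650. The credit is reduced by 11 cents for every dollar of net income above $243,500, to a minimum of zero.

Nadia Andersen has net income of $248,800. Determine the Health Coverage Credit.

Health Coverage Credit: 11% of the $5,300 excess over $243,500 is $583; credit = $5,650 − $583 = $5,067.

$5,067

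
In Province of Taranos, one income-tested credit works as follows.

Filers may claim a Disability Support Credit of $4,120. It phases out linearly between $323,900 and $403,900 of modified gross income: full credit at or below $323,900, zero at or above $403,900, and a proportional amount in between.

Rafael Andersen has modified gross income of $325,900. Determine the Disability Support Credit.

Disability Support Credit: $325,900 is $2,000 into a $80,000 phase-out range, leaving 78,000/80,000 of the credit: $4,120 × 78,000/80,000 = $4,017.

$4,017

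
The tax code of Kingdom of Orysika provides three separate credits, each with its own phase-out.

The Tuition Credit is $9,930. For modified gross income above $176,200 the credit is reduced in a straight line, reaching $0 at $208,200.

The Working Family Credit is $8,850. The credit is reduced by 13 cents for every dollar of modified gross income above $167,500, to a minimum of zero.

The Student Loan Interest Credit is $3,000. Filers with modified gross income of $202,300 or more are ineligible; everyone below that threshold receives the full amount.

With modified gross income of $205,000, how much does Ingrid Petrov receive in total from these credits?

Tuition Credit: $205,000 is $28,800 into a $32,000 phase-out range, leaving 3,200/32,000 of the credit: $9,930 × 3,200/32,000 = $993.
Working Family Credit: 13% of the $37,500 excess over $167,500 is $4,875; credit = $8,850 − $4,875 = $3,975.
Student Loan Interest Credit: $205,000 meets or exceeds the $202,300 cutoff, so the credit is $0.
Total: $993 + $3,975 + $0 = $4,968.

$4,968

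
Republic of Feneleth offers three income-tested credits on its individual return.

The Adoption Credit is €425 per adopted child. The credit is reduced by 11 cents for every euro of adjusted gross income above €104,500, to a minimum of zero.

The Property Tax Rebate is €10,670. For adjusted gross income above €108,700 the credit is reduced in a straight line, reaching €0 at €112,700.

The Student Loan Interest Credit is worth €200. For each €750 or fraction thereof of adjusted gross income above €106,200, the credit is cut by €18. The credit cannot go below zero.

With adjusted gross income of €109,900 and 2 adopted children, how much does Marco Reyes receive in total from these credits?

€7,835

Adoption Credit: base = 2 × €425 = €850. 11% of the €5,400 excess over €104,500 is €594; credit = €850 − €594 = €256.
Property Tax Rebate: €109,900 is €1,200 into a €4,000 phase-out range, leaving 2,800/4,000 of the credit: €10,670 × 2,800/4,000 = €7,469.
Student Loan Interest Credit: income exceeds €106,200 by €3,700, which is 5 full-or-partial €750 increments; reduction = 5 × €18 = €90, leaving €110.
Total: €256 + €7,469 + €110 = €7,835.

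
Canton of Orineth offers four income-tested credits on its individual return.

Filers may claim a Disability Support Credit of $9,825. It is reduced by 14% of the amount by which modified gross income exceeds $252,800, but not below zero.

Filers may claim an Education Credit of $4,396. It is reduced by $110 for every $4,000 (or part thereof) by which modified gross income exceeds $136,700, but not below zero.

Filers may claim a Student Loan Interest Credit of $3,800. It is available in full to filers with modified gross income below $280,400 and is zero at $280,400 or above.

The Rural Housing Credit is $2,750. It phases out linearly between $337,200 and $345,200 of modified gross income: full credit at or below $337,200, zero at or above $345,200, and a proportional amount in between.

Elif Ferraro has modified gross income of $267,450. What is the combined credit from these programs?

Disability Support Credit: 14% of the $14,650 excess over $252,800 is $2,051; credit = $9,825 − $2,051 = $7,774.
Education Credit: income exceeds $136,700 by $130,750, which is 33 full-or-partial $4,000 increments; reduction = 33 × $110 = $3,630, leaving $766.
Student Loan Interest Credit: $267,450 is below the $280,400 cutoff, so the full $3,800 applies.
Rural Housing Credit: $267,450 is at or below the $337,200 threshold, so the full $2,750 applies.
Total: $7,774 + $766 + $3,800 + $2,750 = $15,090.

$15,090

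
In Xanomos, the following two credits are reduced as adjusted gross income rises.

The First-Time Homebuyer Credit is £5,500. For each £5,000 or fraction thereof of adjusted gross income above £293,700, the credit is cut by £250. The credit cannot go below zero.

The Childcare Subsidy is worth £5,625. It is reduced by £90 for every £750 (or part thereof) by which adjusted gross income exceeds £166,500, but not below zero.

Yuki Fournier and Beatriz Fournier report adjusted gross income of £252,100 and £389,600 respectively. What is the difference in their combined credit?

£5,000

Yuki (£252,100): First-Time Homebuyer Credit: £252,100 is at or below the £293,700 threshold, so the full £5,500 applies. Childcare Subsidy: income exceeds £166,500 by £85,600 → 115 increments × £90 = £10,350 ≥ base, so the credit is £0. total £5,500 + £0 = £5,500
Beatriz (£389,600): First-Time Homebuyer Credit: income exceeds £293,700 by £95,900, which is 20 full-or-partial £5,000 increments; reduction = 20 × £250 = £5,000, leaving £500. Childcare Subsidy: income exceeds £166,500 by £223,100 → 298 increments × £90 = £26,820 ≥ base, so the credit is £0. total £500 + £0 = £500
Difference: |£5,500 − £500| = £5,000.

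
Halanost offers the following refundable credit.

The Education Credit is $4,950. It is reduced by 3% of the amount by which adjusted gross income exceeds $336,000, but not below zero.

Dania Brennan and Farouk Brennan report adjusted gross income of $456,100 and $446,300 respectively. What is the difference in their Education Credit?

Dania ($456,100): Education Credit: 3% of the $120,100 excess over $336,000 is $3,603; credit = $4,950 − $3,603 = $1,347.
Farouk ($446,300): Education Credit: 3% of the $110,300 excess over $336,000 is $3,309; credit = $4,950 − $3,309 = $1,641.
Difference: |$1,347 − $1,641| = $294.

$294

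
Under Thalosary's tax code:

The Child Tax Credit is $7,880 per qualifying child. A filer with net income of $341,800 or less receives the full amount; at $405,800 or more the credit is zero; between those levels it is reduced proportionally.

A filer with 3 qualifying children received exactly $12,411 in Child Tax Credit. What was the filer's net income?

$372,200

Full credit = 3 × $7,880 = $23,640.
$12,411 is 12,411/23,640 of the full $23,640, so 11,229/23,640 of the $64,000 range has been used: income = $341,800 + $64,000 × 11,229/23,640 = $372,200.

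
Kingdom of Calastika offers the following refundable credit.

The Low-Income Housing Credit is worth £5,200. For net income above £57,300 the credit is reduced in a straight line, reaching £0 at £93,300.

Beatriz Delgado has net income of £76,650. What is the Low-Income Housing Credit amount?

£2,405

Low-Income Housing Credit: £76,650 is £19,350 into a £36,000 phase-out range, leaving 16,650/36,000 of the credit: £5,200 × 16,650/36,000 = £2,405.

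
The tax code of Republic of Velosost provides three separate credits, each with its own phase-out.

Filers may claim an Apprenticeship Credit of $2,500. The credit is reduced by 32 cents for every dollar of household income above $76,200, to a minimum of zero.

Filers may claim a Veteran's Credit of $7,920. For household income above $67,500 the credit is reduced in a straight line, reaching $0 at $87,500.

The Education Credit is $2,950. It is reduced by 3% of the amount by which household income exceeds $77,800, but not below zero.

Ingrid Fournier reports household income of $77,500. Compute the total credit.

Apprenticeship Credit: 32% of the $1,300 excess over $76,200 is $416; credit = $2,500 − $416 = $2,084.
Veteran's Credit: $77,500 is $10,000 into a $20,000 phase-out range, leaving 10,000/20,000 of the credit: $7,920 × 10,000/20,000 = $3,960.
Education Credit: $77,500 is at or below the $77,800 threshold, so the full $2,950 applies.
Total: $2,084 + $3,960 + $2,950 = $8,994.

$8,994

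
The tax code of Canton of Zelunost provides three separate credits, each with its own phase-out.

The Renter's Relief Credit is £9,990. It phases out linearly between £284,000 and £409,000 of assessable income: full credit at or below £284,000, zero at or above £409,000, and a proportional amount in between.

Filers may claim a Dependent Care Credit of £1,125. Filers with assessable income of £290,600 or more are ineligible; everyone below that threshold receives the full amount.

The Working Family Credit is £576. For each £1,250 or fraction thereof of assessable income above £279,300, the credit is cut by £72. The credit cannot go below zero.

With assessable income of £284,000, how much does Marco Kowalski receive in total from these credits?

Renter's Relief Credit: £284,000 is at or below the £284,000 threshold, so the full £9,990 applies.
Dependent Care Credit: £284,000 is below the £290,600 cutoff, so the full £1,125 applies.
Working Family Credit: income exceeds £279,300 by £4,700, which is 4 full-or-partial £1,250 increments; reduction = 4 × £72 = £288, leaving £288.
Total: £9,990 + £1,125 + £288 = £11,403.

£11,403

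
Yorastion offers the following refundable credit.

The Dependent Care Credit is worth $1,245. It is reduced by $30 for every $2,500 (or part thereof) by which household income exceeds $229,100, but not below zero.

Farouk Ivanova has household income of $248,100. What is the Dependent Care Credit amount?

Dependent Care Credit: income exceeds $229,100 by $19,000, which is 8 full-or-partial $2,500 increments; reduction = 8 × $30 = $240, leaving $1,005.

$1,005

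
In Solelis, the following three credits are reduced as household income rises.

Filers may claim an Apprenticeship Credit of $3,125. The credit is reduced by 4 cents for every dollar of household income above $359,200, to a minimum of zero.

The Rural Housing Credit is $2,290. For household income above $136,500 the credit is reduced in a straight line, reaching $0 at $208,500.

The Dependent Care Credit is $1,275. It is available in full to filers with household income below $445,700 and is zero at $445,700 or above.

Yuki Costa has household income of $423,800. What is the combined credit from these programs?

Apprenticeship Credit: 4% of the $64,600 excess over $359,200 is $2,584; credit = $3,125 − $2,584 = $541.
Rural Housing Credit: $423,800 is at or above $208,500, so the credit is $0.
Dependent Care Credit: $423,800 is below the $445,700 cutoff, so the full $1,275 applies.
Total: $541 + $0 + $1,275 = $1,816.

$1,816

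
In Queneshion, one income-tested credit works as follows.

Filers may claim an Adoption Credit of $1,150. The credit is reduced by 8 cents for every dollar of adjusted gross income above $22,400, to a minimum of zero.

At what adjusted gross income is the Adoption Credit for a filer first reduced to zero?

$36,775

The credit falls by 8% of each dollar above $22,400, so it reaches zero when the excess is $1,150 / 8% = $14,375: income = $22,400 + $14,375 = $36,775.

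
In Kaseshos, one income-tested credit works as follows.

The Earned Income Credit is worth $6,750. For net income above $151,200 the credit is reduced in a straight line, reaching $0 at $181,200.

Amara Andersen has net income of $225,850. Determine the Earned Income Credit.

Earned Income Credit: $225,850 is at or above $181,200, so the credit is $0.

$0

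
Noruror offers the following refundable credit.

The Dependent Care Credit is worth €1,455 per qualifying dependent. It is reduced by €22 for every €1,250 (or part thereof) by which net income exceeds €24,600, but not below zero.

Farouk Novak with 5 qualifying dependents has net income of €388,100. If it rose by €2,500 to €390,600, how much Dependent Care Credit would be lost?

€44

At €388,100 — base = 5 × €1,455 = €7,275. income exceeds €24,600 by €363,500, which is 291 full-or-partial €1,250 increments; reduction = 291 × €22 = €6,402, leaving €873.
At €390,600 — base = 5 × €1,455 = €7,275. income exceeds €24,600 by €366,000, which is 293 full-or-partial €1,250 increments; reduction = 293 × €22 = €6,446, leaving €829.
Lost: €873 − €829 = €44.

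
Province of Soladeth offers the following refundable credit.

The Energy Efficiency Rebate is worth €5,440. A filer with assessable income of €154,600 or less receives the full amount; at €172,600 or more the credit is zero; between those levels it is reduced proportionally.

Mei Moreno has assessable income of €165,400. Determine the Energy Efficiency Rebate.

€2,176

Energy Efficiency Rebate: €165,400 is €10,800 into a €18,000 phase-out range, leaving 7,200/18,000 of the credit: €5,440 × 7,200/18,000 = €2,176.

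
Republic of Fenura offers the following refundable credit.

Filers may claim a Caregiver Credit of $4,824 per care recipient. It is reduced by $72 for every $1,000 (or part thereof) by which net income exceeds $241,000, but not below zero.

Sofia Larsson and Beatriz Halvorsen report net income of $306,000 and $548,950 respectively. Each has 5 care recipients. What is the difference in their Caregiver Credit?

Sofia ($306,000): Caregiver Credit: base = 5 × $4,824 = $24,120. income exceeds $241,000 by $65,000, which is 65 full-or-partial $1,000 increments; reduction = 65 × $72 = $4,680, leaving $19,440.
Beatriz ($548,950): Caregiver Credit: base = 5 × $4,824 = $24,120. income exceeds $241,000 by $307,950, which is 308 full-or-partial $1,000 increments; reduction = 308 × $72 = $22,176, leaving $1,944.
Difference: |$19,440 − $1,944| = $17,496.

$17,496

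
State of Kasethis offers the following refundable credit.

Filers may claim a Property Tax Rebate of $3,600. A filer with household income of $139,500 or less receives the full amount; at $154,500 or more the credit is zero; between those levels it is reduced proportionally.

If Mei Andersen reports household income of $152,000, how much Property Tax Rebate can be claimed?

Property Tax Rebate: $152,000 is $12,500 into a $15,000 phase-out range, leaving 2,500/15,000 of the credit: $3,600 × 2,500/15,000 = $600.

$600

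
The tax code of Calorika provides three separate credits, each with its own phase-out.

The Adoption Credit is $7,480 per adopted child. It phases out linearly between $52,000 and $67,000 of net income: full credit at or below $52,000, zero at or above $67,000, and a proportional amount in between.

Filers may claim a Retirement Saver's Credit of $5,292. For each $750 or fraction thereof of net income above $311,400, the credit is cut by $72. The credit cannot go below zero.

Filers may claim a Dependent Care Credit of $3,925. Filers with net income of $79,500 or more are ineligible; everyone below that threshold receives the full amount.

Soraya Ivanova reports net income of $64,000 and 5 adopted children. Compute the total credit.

$16,697

Adoption Credit: base = 5 × $7,480 = $37,400. $64,000 is $12,000 into a $15,000 phase-out range, leaving 3,000/15,000 of the credit: $37,400 × 3,000/15,000 = $7,480.
Retirement Saver's Credit: $64,000 is at or below the $311,400 threshold, so the full $5,292 applies.
Dependent Care Credit: $64,000 is below the $79,500 cutoff, so the full $3,925 applies.
Total: $7,480 + $5,292 + $3,925 = $16,697.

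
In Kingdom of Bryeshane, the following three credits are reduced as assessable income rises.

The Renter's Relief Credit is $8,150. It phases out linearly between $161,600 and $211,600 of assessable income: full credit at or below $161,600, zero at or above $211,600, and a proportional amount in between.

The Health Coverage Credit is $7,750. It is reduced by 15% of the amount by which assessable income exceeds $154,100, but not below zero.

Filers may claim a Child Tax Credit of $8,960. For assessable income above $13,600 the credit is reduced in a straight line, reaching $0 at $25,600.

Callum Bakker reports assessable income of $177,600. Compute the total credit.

$9,767

Renter's Relief Credit: $177,600 is $16,000 into a $50,000 phase-out range, leaving 34,000/50,000 of the credit: $8,150 × 34,000/50,000 = $5,542.
Health Coverage Credit: 15% of the $23,500 excess over $154,100 is $3,525; credit = $7,750 − $3,525 = $4,225.
Child Tax Credit: $177,600 is at or above $25,600, so the credit is $0.
Total: $5,542 + $4,225 + $0 = $9,767.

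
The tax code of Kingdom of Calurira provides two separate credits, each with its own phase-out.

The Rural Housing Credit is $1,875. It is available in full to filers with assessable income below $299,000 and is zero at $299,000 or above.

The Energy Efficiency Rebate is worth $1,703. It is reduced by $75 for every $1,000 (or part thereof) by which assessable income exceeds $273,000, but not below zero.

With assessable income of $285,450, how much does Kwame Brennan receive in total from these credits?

Rural Housing Credit: $285,450 is below the $299,000 cutoff, so the full $1,875 applies.
Energy Efficiency Rebate: income exceeds $273,000 by $12,450, which is 13 full-or-partial $1,000 increments; reduction = 13 × $75 = $975, leaving $728.
Total: $1,875 + $728 = $2,603.

$2,603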